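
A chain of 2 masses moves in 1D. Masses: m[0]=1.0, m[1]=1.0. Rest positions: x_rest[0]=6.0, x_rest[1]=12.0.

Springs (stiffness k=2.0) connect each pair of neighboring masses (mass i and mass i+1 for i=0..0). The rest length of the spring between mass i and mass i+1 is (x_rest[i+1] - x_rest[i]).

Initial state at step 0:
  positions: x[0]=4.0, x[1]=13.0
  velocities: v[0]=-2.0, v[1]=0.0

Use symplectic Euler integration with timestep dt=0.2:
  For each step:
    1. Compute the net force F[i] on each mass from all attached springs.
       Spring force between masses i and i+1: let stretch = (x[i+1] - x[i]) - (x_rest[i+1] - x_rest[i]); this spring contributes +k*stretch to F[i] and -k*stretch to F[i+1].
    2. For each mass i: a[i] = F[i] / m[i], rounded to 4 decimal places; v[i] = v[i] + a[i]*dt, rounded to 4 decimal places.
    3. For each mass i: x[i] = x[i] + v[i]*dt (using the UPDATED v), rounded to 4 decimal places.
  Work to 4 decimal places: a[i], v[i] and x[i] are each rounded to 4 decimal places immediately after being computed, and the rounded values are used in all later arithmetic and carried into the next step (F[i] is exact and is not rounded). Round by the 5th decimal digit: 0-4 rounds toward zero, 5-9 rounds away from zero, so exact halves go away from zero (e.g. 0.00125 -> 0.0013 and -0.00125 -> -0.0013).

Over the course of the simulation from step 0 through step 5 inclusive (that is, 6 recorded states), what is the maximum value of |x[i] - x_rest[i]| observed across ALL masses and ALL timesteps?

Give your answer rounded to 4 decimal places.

Answer: 2.1600

Derivation:
Step 0: x=[4.0000 13.0000] v=[-2.0000 0.0000]
Step 1: x=[3.8400 12.7600] v=[-0.8000 -1.2000]
Step 2: x=[3.9136 12.2864] v=[0.3680 -2.3680]
Step 3: x=[4.1770 11.6230] v=[1.3171 -3.3171]
Step 4: x=[4.5561 10.8439] v=[1.8955 -3.8955]
Step 5: x=[4.9582 10.0418] v=[2.0106 -4.0106]
Max displacement = 2.1600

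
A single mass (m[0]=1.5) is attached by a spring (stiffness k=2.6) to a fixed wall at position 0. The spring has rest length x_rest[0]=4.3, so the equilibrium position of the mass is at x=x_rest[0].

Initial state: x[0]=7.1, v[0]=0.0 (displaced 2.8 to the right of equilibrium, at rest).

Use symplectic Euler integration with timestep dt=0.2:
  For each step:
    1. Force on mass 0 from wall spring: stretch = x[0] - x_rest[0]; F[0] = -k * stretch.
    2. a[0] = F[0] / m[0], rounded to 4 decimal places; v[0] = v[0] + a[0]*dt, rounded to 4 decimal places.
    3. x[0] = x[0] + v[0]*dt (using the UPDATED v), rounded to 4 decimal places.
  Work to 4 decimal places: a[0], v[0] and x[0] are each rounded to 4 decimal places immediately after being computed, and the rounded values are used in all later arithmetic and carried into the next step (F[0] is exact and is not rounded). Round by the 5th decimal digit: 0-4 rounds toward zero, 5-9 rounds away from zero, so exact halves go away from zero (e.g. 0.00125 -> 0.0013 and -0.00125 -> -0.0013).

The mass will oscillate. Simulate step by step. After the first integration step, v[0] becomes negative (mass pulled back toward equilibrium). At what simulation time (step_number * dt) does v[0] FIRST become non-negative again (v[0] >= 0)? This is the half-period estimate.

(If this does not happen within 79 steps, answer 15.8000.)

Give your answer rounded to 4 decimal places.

Step 0: x=[7.1000] v=[0.0000]
Step 1: x=[6.9059] v=[-0.9707]
Step 2: x=[6.5311] v=[-1.8741]
Step 3: x=[6.0016] v=[-2.6475]
Step 4: x=[5.3541] v=[-3.2374]
Step 5: x=[4.6335] v=[-3.6028]
Step 6: x=[3.8898] v=[-3.7184]
Step 7: x=[3.1746] v=[-3.5762]
Step 8: x=[2.5374] v=[-3.1861]
Step 9: x=[2.0224] v=[-2.5751]
Step 10: x=[1.6653] v=[-1.7855]
Step 11: x=[1.4909] v=[-0.8721]
Step 12: x=[1.5112] v=[0.1017]
First v>=0 after going negative at step 12, time=2.4000

Answer: 2.4000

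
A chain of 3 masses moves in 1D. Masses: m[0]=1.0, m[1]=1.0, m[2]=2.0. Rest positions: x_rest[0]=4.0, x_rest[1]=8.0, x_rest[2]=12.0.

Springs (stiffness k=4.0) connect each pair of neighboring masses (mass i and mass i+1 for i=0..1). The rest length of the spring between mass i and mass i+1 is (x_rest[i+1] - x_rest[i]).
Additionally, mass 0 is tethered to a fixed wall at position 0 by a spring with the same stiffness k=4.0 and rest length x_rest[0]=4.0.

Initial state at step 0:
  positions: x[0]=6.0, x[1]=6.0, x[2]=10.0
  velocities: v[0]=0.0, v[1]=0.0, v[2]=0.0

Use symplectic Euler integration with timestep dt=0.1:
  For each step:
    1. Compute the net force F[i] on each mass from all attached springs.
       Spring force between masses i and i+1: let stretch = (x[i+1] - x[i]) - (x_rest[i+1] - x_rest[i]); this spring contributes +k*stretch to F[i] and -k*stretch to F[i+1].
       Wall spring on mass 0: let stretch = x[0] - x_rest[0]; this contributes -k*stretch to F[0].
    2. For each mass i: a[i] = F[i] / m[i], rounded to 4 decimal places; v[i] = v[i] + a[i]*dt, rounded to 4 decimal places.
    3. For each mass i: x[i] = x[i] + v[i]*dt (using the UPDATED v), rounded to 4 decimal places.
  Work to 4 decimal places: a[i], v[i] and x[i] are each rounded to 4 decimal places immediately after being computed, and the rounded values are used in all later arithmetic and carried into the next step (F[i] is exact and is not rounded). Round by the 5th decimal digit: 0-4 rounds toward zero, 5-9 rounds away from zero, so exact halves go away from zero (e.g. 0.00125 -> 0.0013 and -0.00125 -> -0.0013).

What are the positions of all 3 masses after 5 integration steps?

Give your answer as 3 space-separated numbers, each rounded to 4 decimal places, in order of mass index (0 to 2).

Answer: 3.2168 7.6951 10.0983

Derivation:
Step 0: x=[6.0000 6.0000 10.0000] v=[0.0000 0.0000 0.0000]
Step 1: x=[5.7600 6.1600 10.0000] v=[-2.4000 1.6000 0.0000]
Step 2: x=[5.3056 6.4576 10.0032] v=[-4.5440 2.9760 0.0320]
Step 3: x=[4.6851 6.8509 10.0155] v=[-6.2054 3.9334 0.1229]
Step 4: x=[3.9638 7.2842 10.0445] v=[-7.2131 4.3329 0.2900]
Step 5: x=[3.2168 7.6951 10.0983] v=[-7.4705 4.1089 0.5379]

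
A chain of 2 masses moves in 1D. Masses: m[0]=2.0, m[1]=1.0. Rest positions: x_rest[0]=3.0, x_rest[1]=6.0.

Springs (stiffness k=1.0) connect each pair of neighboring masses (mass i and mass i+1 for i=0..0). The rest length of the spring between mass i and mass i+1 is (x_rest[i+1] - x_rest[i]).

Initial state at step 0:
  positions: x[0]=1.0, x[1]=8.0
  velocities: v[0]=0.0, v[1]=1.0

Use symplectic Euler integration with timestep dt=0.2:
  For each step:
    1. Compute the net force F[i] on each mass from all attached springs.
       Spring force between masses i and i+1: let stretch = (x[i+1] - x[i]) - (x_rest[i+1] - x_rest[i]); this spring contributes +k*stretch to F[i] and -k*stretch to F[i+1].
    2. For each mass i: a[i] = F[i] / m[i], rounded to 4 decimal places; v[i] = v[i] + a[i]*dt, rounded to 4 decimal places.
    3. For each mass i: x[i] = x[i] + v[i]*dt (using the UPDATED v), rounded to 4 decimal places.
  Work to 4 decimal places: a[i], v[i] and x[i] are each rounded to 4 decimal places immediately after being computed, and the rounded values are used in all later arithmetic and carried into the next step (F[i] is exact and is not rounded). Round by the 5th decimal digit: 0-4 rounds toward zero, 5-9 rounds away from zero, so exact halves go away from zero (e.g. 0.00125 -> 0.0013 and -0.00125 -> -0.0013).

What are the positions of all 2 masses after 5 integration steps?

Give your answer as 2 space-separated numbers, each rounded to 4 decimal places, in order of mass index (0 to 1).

Step 0: x=[1.0000 8.0000] v=[0.0000 1.0000]
Step 1: x=[1.0800 8.0400] v=[0.4000 0.2000]
Step 2: x=[1.2392 7.9216] v=[0.7960 -0.5920]
Step 3: x=[1.4720 7.6559] v=[1.1642 -1.3285]
Step 4: x=[1.7685 7.2628] v=[1.4826 -1.9653]
Step 5: x=[2.1149 6.7700] v=[1.7320 -2.4642]

Answer: 2.1149 6.7700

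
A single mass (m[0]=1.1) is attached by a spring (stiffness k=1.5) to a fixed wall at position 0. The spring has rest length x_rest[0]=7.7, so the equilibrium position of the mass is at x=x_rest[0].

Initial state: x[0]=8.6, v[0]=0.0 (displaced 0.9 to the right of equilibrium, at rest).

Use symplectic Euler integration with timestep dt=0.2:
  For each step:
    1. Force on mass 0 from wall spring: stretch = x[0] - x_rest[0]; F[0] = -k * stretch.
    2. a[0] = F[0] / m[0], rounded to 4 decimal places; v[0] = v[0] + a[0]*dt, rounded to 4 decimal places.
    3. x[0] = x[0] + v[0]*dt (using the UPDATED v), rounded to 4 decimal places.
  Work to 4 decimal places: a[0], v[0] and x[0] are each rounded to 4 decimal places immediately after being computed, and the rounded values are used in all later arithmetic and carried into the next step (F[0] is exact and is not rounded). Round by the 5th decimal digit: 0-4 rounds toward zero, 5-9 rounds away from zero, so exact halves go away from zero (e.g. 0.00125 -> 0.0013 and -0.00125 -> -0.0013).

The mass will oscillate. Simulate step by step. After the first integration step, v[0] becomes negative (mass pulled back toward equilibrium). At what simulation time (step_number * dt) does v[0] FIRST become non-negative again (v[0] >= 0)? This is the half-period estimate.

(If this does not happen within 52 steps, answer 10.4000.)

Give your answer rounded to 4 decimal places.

Step 0: x=[8.6000] v=[0.0000]
Step 1: x=[8.5509] v=[-0.2455]
Step 2: x=[8.4554] v=[-0.4776]
Step 3: x=[8.3187] v=[-0.6836]
Step 4: x=[8.1482] v=[-0.8523]
Step 5: x=[7.9533] v=[-0.9745]
Step 6: x=[7.7446] v=[-1.0436]
Step 7: x=[7.5334] v=[-1.0558]
Step 8: x=[7.3313] v=[-1.0104]
Step 9: x=[7.1493] v=[-0.9098]
Step 10: x=[6.9974] v=[-0.7596]
Step 11: x=[6.8838] v=[-0.5680]
Step 12: x=[6.8147] v=[-0.3454]
Step 13: x=[6.7939] v=[-0.1040]
Step 14: x=[6.8225] v=[0.1431]
First v>=0 after going negative at step 14, time=2.8000

Answer: 2.8000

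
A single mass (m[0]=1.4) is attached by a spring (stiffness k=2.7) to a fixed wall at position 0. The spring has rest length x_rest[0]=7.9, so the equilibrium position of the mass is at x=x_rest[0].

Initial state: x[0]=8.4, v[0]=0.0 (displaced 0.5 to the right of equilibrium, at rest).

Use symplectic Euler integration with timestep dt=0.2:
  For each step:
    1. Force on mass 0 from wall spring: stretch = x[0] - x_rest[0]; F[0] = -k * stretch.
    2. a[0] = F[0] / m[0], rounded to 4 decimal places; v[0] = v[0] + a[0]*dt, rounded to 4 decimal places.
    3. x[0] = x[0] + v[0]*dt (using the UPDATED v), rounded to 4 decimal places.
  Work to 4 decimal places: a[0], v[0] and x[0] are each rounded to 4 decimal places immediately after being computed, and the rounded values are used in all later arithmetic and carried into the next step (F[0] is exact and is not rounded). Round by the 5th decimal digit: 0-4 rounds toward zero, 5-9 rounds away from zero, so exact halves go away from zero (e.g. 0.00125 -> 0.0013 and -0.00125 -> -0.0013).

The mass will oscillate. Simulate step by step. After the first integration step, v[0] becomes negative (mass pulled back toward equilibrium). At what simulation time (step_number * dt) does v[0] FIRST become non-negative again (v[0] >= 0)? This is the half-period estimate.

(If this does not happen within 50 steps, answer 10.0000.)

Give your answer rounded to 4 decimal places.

Answer: 2.4000

Derivation:
Step 0: x=[8.4000] v=[0.0000]
Step 1: x=[8.3614] v=[-0.1929]
Step 2: x=[8.2872] v=[-0.3709]
Step 3: x=[8.1832] v=[-0.5202]
Step 4: x=[8.0573] v=[-0.6294]
Step 5: x=[7.9193] v=[-0.6901]
Step 6: x=[7.7798] v=[-0.6975]
Step 7: x=[7.6496] v=[-0.6511]
Step 8: x=[7.5387] v=[-0.5545]
Step 9: x=[7.4557] v=[-0.4151]
Step 10: x=[7.4070] v=[-0.2437]
Step 11: x=[7.3963] v=[-0.0535]
Step 12: x=[7.4245] v=[0.1408]
First v>=0 after going negative at step 12, time=2.4000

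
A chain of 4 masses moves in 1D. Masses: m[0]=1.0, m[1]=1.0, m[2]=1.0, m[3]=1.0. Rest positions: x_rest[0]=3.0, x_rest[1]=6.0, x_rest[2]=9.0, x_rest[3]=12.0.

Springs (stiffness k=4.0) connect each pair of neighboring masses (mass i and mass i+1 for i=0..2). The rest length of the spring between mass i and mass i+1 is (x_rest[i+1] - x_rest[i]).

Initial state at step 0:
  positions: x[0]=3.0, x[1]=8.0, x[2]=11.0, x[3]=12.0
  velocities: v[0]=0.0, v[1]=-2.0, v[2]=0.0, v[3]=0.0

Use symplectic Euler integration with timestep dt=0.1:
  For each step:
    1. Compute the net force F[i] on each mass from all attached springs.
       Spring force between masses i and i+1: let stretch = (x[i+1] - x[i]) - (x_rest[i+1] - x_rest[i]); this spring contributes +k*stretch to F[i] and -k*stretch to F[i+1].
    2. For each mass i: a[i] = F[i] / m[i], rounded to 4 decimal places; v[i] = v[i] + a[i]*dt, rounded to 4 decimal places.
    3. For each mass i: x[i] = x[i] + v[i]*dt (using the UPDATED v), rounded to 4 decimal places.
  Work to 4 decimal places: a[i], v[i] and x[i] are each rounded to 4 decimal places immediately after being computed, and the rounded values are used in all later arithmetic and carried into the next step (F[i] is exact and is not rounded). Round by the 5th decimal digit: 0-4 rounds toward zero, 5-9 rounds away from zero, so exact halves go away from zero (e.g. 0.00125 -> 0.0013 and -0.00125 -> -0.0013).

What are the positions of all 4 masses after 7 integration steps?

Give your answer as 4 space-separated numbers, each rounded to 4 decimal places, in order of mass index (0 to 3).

Answer: 4.1944 5.7470 9.1572 13.5014

Derivation:
Step 0: x=[3.0000 8.0000 11.0000 12.0000] v=[0.0000 -2.0000 0.0000 0.0000]
Step 1: x=[3.0800 7.7200 10.9200 12.0800] v=[0.8000 -2.8000 -0.8000 0.8000]
Step 2: x=[3.2256 7.3824 10.7584 12.2336] v=[1.4560 -3.3760 -1.6160 1.5360]
Step 3: x=[3.4175 7.0136 10.5208 12.4482] v=[1.9187 -3.6883 -2.3763 2.1459]
Step 4: x=[3.6332 6.6412 10.2200 12.7057] v=[2.1571 -3.7239 -3.0082 2.5749]
Step 5: x=[3.8492 6.2916 9.8755 12.9838] v=[2.1603 -3.4956 -3.4454 2.7806]
Step 6: x=[4.0429 5.9877 9.5119 13.2575] v=[1.9373 -3.0390 -3.6356 2.7373]
Step 7: x=[4.1944 5.7470 9.1572 13.5014] v=[1.5152 -2.4072 -3.5470 2.4391]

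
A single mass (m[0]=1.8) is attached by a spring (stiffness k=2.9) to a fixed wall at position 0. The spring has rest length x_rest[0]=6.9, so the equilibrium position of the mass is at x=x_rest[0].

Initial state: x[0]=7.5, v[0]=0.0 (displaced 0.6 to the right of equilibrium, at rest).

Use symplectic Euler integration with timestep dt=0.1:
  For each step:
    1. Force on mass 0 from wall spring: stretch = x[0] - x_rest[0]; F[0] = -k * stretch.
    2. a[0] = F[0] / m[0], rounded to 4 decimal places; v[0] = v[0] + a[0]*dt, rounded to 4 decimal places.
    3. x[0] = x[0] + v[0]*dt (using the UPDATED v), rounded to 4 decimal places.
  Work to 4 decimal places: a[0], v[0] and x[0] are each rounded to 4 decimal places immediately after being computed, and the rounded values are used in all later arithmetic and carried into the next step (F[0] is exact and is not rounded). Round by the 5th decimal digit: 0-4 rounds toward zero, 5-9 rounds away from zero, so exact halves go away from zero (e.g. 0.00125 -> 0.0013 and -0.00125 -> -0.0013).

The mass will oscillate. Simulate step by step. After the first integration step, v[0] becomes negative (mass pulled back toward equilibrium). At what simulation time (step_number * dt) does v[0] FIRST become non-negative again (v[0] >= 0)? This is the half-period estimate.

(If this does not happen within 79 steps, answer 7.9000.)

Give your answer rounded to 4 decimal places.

Answer: 2.5000

Derivation:
Step 0: x=[7.5000] v=[0.0000]
Step 1: x=[7.4903] v=[-0.0967]
Step 2: x=[7.4711] v=[-0.1918]
Step 3: x=[7.4427] v=[-0.2838]
Step 4: x=[7.4056] v=[-0.3712]
Step 5: x=[7.3603] v=[-0.4527]
Step 6: x=[7.3076] v=[-0.5269]
Step 7: x=[7.2483] v=[-0.5926]
Step 8: x=[7.1834] v=[-0.6487]
Step 9: x=[7.1140] v=[-0.6944]
Step 10: x=[7.0411] v=[-0.7289]
Step 11: x=[6.9659] v=[-0.7516]
Step 12: x=[6.8897] v=[-0.7622]
Step 13: x=[6.8137] v=[-0.7605]
Step 14: x=[6.7390] v=[-0.7466]
Step 15: x=[6.6669] v=[-0.7207]
Step 16: x=[6.5986] v=[-0.6831]
Step 17: x=[6.5352] v=[-0.6345]
Step 18: x=[6.4776] v=[-0.5757]
Step 19: x=[6.4268] v=[-0.5077]
Step 20: x=[6.3837] v=[-0.4315]
Step 21: x=[6.3489] v=[-0.3483]
Step 22: x=[6.3230] v=[-0.2595]
Step 23: x=[6.3064] v=[-0.1665]
Step 24: x=[6.2993] v=[-0.0709]
Step 25: x=[6.3019] v=[0.0259]
First v>=0 after going negative at step 25, time=2.5000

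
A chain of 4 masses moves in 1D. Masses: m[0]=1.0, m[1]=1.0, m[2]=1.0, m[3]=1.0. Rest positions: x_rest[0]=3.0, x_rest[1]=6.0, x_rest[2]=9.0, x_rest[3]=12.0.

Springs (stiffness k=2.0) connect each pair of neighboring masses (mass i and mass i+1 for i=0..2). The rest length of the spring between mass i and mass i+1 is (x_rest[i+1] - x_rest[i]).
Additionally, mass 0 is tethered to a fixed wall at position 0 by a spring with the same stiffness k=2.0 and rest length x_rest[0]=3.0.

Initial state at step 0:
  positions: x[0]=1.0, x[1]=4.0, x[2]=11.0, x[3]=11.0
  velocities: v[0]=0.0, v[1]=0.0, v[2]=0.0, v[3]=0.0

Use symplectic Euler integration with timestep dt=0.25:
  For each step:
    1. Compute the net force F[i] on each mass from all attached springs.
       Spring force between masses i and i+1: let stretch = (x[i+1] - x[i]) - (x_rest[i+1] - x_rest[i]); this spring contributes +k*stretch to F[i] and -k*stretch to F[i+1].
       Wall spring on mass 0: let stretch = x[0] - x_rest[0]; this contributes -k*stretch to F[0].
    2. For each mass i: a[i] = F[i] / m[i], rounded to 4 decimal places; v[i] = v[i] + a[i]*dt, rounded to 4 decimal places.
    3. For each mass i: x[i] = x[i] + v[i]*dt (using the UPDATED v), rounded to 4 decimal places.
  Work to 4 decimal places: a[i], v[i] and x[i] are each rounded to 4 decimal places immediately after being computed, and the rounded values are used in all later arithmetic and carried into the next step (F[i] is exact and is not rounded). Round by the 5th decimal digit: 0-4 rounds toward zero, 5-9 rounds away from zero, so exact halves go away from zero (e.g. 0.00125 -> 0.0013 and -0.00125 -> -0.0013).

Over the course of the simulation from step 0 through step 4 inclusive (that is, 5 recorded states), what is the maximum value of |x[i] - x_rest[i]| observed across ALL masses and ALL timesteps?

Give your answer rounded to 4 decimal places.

Step 0: x=[1.0000 4.0000 11.0000 11.0000] v=[0.0000 0.0000 0.0000 0.0000]
Step 1: x=[1.2500 4.5000 10.1250 11.3750] v=[1.0000 2.0000 -3.5000 1.5000]
Step 2: x=[1.7500 5.2969 8.7031 11.9688] v=[2.0000 3.1875 -5.6875 2.3750]
Step 3: x=[2.4746 6.0762 7.2637 12.5294] v=[2.8985 3.1172 -5.7578 2.2422]
Step 4: x=[3.3401 6.5538 6.3340 12.8068] v=[3.4620 1.9102 -3.7187 1.1094]
Max displacement = 2.6660

Answer: 2.6660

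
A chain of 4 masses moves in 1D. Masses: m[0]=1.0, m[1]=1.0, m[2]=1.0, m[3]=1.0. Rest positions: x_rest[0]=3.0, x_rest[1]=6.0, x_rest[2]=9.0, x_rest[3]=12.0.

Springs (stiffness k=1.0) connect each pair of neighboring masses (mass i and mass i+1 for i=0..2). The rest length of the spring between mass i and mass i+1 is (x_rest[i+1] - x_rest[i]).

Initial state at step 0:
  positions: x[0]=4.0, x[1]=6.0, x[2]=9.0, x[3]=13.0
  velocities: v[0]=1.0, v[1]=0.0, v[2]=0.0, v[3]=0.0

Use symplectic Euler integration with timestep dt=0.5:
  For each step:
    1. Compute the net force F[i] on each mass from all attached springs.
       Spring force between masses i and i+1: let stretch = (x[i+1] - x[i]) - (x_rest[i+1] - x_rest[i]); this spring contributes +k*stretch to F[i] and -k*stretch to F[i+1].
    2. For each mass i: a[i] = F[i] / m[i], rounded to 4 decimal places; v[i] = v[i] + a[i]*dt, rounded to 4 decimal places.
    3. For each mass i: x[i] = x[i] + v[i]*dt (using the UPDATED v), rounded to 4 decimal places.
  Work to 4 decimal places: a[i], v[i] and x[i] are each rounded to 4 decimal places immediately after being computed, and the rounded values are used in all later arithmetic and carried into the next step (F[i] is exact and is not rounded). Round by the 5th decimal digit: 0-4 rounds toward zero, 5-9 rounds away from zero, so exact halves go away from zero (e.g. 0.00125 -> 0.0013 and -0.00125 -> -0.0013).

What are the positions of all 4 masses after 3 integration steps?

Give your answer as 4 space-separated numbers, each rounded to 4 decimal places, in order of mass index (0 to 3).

Answer: 4.1250 7.3438 9.9688 12.0625

Derivation:
Step 0: x=[4.0000 6.0000 9.0000 13.0000] v=[1.0000 0.0000 0.0000 0.0000]
Step 1: x=[4.2500 6.2500 9.2500 12.7500] v=[0.5000 0.5000 0.5000 -0.5000]
Step 2: x=[4.2500 6.7500 9.6250 12.3750] v=[0.0000 1.0000 0.7500 -0.7500]
Step 3: x=[4.1250 7.3438 9.9688 12.0625] v=[-0.2500 1.1875 0.6875 -0.6250]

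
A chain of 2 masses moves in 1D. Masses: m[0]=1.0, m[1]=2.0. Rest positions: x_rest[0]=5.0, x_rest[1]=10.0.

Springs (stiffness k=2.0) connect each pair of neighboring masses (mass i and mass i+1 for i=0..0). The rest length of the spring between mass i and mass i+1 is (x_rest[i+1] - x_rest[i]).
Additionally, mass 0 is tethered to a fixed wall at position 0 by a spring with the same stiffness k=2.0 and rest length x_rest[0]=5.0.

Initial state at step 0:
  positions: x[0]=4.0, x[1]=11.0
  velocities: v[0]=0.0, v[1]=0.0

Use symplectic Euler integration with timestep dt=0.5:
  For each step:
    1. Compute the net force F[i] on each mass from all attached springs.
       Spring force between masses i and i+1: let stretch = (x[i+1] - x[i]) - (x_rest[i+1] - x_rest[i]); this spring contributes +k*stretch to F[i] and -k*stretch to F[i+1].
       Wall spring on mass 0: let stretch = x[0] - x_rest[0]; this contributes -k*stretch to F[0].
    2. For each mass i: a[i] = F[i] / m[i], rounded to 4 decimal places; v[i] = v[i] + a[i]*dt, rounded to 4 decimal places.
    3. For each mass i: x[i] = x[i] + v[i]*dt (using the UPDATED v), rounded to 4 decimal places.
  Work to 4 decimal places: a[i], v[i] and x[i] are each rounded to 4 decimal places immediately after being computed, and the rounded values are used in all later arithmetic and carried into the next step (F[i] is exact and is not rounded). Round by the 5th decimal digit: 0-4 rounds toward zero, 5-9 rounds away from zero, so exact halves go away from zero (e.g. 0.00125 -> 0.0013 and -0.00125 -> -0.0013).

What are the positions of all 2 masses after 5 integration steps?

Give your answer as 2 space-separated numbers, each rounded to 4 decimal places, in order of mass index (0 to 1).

Answer: 3.3204 10.2853

Derivation:
Step 0: x=[4.0000 11.0000] v=[0.0000 0.0000]
Step 1: x=[5.5000 10.5000] v=[3.0000 -1.0000]
Step 2: x=[6.7500 10.0000] v=[2.5000 -1.0000]
Step 3: x=[6.2500 9.9375] v=[-1.0000 -0.1250]
Step 4: x=[4.4688 10.2032] v=[-3.5625 0.5313]
Step 5: x=[3.3204 10.2853] v=[-2.2969 0.1641]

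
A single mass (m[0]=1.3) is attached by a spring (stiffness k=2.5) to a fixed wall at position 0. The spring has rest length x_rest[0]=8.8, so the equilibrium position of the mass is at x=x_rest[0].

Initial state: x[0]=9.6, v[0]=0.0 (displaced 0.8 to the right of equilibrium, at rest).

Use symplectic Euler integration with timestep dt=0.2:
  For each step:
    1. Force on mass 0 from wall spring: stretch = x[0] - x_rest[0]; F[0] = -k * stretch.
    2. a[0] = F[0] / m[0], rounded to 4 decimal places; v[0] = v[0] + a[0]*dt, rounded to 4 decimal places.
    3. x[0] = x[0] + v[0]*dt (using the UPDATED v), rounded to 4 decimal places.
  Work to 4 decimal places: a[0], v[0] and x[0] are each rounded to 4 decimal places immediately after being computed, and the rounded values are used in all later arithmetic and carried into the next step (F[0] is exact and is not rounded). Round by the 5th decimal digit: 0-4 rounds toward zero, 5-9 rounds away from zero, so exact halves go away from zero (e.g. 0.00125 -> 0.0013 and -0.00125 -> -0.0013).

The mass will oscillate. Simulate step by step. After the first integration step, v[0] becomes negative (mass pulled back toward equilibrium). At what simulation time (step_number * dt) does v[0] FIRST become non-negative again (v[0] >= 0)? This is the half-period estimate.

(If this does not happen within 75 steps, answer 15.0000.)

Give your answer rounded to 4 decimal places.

Step 0: x=[9.6000] v=[0.0000]
Step 1: x=[9.5385] v=[-0.3077]
Step 2: x=[9.4202] v=[-0.5917]
Step 3: x=[9.2542] v=[-0.8302]
Step 4: x=[9.0532] v=[-1.0049]
Step 5: x=[8.8327] v=[-1.1023]
Step 6: x=[8.6097] v=[-1.1149]
Step 7: x=[8.4014] v=[-1.0417]
Step 8: x=[8.2237] v=[-0.8884]
Step 9: x=[8.0904] v=[-0.6667]
Step 10: x=[8.0116] v=[-0.3938]
Step 11: x=[7.9935] v=[-0.0906]
Step 12: x=[8.0374] v=[0.2196]
First v>=0 after going negative at step 12, time=2.4000

Answer: 2.4000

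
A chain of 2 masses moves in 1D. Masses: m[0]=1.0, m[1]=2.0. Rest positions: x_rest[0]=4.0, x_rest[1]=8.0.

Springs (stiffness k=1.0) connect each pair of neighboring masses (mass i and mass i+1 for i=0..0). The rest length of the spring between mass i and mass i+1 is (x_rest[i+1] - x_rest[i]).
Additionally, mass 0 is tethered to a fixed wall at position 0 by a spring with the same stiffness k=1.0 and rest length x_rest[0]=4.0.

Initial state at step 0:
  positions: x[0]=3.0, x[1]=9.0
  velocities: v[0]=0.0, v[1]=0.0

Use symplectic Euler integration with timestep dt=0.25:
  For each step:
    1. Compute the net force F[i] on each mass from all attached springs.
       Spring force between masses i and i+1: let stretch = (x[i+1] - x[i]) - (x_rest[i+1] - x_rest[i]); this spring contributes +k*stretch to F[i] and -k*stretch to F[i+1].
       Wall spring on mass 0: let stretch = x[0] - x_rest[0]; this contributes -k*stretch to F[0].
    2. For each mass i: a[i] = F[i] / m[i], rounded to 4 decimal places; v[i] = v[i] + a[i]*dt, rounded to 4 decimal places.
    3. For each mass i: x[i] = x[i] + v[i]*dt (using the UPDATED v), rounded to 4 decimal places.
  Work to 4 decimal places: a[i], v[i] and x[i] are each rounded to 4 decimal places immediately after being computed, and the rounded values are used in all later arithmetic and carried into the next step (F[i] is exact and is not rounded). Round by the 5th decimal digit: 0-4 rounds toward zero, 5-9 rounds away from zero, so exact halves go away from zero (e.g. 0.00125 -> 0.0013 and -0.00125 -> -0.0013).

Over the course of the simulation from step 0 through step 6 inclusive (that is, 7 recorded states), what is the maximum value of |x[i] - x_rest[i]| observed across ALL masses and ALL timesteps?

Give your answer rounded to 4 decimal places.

Answer: 1.3274

Derivation:
Step 0: x=[3.0000 9.0000] v=[0.0000 0.0000]
Step 1: x=[3.1875 8.9375] v=[0.7500 -0.2500]
Step 2: x=[3.5352 8.8203] v=[1.3906 -0.4688]
Step 3: x=[3.9922 8.6629] v=[1.8281 -0.6295]
Step 4: x=[4.4916 8.4846] v=[1.9977 -0.7134]
Step 5: x=[4.9599 8.3065] v=[1.8731 -0.7125]
Step 6: x=[5.3274 8.1488] v=[1.4698 -0.6308]
Max displacement = 1.3274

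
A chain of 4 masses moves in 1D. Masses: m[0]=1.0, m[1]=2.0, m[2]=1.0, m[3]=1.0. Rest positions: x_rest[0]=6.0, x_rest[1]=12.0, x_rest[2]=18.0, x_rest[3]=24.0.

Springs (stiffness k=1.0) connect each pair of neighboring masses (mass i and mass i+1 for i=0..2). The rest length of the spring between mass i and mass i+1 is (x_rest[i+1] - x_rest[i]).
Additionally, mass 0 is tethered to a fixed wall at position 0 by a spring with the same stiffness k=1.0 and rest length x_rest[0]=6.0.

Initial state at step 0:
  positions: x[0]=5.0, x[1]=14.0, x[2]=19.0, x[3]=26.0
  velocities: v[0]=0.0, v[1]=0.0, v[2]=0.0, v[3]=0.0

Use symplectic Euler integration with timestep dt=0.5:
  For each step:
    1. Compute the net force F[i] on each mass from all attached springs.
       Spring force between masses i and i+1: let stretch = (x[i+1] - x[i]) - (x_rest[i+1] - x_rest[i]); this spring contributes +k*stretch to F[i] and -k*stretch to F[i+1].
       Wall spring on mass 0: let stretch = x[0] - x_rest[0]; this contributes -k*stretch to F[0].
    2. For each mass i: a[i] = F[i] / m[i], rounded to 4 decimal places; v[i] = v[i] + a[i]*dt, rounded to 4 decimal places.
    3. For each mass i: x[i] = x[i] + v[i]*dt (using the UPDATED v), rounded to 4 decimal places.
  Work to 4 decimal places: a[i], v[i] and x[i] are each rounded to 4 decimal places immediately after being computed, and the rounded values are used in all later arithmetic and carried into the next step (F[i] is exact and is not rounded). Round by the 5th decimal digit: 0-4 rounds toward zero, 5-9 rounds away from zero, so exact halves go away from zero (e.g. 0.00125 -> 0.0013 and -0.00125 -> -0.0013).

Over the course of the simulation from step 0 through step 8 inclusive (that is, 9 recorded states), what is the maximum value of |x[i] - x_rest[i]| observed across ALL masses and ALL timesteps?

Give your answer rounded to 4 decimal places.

Answer: 2.2657

Derivation:
Step 0: x=[5.0000 14.0000 19.0000 26.0000] v=[0.0000 0.0000 0.0000 0.0000]
Step 1: x=[6.0000 13.5000 19.5000 25.7500] v=[2.0000 -1.0000 1.0000 -0.5000]
Step 2: x=[7.3750 12.8125 20.0625 25.4375] v=[2.7500 -1.3750 1.1250 -0.6250]
Step 3: x=[8.2657 12.3516 20.1563 25.2813] v=[1.7813 -0.9219 0.1875 -0.3125]
Step 4: x=[8.1114 12.3555 19.5801 25.3438] v=[-0.3086 0.0078 -1.1524 0.1250]
Step 5: x=[6.9903 12.7320 18.6387 25.4654] v=[-2.2423 0.7530 -1.8829 0.2432]
Step 6: x=[5.5570 13.1292 17.9273 25.3803] v=[-2.8666 0.7943 -1.4229 -0.1702]
Step 7: x=[4.6275 13.1796 17.8796 24.9320] v=[-1.8590 0.1008 -0.0955 -0.8967]
Step 8: x=[4.6792 12.7485 18.4200 24.2206] v=[0.1033 -0.8623 1.0807 -1.4229]
Max displacement = 2.2657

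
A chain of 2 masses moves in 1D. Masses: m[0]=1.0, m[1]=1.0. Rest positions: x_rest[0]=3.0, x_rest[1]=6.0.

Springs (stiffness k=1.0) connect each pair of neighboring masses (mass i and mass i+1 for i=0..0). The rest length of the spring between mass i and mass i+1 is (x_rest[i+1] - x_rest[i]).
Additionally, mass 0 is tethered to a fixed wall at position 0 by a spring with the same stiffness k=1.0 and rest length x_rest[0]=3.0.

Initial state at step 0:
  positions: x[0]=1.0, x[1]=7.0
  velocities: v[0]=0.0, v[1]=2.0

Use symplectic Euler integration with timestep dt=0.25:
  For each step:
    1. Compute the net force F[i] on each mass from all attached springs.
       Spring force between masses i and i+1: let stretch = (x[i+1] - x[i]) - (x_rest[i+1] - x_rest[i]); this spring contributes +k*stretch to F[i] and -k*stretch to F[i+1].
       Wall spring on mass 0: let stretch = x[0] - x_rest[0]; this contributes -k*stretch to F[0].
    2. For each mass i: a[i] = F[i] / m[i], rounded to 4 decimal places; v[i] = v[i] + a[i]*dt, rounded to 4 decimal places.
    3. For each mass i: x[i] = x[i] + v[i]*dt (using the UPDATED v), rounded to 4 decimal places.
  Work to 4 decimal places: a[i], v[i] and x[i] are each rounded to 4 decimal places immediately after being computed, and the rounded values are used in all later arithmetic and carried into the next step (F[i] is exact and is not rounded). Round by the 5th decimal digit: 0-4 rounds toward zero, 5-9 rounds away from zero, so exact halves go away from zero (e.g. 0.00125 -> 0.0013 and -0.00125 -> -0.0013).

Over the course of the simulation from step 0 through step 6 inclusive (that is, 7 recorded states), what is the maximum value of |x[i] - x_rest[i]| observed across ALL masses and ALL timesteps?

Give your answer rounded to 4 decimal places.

Answer: 2.4457

Derivation:
Step 0: x=[1.0000 7.0000] v=[0.0000 2.0000]
Step 1: x=[1.3125 7.3125] v=[1.2500 1.2500]
Step 2: x=[1.9180 7.4375] v=[2.4219 0.5000]
Step 3: x=[2.7486 7.4050] v=[3.3223 -0.1299]
Step 4: x=[3.6984 7.2690] v=[3.7993 -0.5440]
Step 5: x=[4.6403 7.0973] v=[3.7674 -0.6867]
Step 6: x=[5.4457 6.9596] v=[3.2216 -0.5510]
Max displacement = 2.4457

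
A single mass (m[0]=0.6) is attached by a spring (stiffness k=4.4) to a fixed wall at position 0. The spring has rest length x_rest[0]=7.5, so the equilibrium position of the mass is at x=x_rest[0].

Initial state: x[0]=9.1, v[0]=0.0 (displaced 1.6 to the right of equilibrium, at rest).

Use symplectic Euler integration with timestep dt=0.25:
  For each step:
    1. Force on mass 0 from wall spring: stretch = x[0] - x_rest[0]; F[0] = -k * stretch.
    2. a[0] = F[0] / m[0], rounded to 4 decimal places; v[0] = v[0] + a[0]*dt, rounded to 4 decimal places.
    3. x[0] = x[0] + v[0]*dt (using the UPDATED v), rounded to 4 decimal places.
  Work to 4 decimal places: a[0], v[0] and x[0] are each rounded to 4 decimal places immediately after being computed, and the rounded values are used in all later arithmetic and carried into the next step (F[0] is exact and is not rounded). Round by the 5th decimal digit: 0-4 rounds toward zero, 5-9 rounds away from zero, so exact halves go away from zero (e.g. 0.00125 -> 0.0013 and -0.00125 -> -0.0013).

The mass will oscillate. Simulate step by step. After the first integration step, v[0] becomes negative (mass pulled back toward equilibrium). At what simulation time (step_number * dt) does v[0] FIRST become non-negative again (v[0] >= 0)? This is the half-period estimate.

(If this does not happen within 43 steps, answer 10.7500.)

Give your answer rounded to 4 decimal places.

Step 0: x=[9.1000] v=[0.0000]
Step 1: x=[8.3667] v=[-2.9333]
Step 2: x=[7.2361] v=[-4.5223]
Step 3: x=[6.2265] v=[-4.0385]
Step 4: x=[5.8006] v=[-1.7038]
Step 5: x=[6.1536] v=[1.4118]
First v>=0 after going negative at step 5, time=1.2500

Answer: 1.2500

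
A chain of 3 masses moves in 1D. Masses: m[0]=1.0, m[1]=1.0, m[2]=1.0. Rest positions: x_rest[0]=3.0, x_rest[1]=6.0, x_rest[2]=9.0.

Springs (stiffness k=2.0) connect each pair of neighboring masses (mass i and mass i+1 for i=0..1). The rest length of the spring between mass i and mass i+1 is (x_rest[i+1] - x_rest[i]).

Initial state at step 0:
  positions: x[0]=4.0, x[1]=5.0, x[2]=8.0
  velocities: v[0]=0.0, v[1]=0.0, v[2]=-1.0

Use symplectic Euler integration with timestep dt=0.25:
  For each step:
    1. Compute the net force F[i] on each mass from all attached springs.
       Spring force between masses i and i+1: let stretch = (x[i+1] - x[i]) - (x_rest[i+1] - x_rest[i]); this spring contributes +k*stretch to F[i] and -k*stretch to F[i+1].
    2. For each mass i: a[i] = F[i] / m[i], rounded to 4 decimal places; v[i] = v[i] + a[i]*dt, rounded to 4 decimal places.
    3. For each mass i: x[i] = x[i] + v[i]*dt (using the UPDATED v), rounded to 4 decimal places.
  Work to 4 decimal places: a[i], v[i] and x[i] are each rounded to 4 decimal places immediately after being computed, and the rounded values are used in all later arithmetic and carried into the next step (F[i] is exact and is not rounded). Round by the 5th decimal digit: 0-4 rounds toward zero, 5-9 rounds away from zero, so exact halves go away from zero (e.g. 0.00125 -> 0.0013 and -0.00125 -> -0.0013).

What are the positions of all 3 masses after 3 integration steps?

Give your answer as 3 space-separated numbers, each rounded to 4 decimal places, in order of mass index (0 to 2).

Step 0: x=[4.0000 5.0000 8.0000] v=[0.0000 0.0000 -1.0000]
Step 1: x=[3.7500 5.2500 7.7500] v=[-1.0000 1.0000 -1.0000]
Step 2: x=[3.3125 5.6250 7.5625] v=[-1.7500 1.5000 -0.7500]
Step 3: x=[2.7891 5.9531 7.5078] v=[-2.0938 1.3125 -0.2188]

Answer: 2.7891 5.9531 7.5078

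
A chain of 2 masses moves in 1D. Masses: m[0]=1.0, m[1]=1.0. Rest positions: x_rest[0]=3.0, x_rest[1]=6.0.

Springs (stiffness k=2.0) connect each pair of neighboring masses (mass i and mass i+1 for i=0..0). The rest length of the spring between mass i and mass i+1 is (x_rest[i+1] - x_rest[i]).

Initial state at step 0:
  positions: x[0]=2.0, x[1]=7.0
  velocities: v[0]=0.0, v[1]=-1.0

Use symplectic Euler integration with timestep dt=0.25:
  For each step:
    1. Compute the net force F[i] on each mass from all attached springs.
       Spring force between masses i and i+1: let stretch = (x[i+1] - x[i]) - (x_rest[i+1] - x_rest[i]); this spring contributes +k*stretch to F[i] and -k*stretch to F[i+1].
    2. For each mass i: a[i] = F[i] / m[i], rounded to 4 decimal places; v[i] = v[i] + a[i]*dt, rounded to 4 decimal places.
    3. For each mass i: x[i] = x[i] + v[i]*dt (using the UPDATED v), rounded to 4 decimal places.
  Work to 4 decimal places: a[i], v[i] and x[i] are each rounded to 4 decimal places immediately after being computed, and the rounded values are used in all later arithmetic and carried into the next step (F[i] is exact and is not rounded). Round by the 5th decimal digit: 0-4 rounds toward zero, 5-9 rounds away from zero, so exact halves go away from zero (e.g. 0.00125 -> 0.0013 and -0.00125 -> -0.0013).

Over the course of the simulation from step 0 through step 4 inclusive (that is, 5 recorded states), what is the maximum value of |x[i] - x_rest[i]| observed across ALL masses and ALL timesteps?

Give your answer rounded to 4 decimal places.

Answer: 1.4004

Derivation:
Step 0: x=[2.0000 7.0000] v=[0.0000 -1.0000]
Step 1: x=[2.2500 6.5000] v=[1.0000 -2.0000]
Step 2: x=[2.6563 5.8438] v=[1.6250 -2.6250]
Step 3: x=[3.0860 5.1641] v=[1.7188 -2.7188]
Step 4: x=[3.4005 4.5996] v=[1.2579 -2.2579]
Max displacement = 1.4004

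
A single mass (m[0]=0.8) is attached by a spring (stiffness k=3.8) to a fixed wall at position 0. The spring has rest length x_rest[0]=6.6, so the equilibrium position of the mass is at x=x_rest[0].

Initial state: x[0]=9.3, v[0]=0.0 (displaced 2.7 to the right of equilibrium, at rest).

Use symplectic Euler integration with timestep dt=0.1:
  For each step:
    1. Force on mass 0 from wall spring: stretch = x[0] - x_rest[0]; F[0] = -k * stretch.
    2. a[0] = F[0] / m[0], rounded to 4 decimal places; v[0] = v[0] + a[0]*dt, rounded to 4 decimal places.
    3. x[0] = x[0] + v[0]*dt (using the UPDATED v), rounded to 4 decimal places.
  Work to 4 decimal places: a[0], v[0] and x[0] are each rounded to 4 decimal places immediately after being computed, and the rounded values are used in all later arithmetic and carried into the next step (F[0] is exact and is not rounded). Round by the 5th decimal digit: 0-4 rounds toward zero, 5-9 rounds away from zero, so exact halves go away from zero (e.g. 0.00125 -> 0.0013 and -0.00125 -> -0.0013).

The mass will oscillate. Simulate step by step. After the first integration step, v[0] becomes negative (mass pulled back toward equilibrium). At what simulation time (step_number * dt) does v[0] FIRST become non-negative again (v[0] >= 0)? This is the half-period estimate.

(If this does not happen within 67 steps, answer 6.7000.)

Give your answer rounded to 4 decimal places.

Step 0: x=[9.3000] v=[0.0000]
Step 1: x=[9.1718] v=[-1.2825]
Step 2: x=[8.9214] v=[-2.5041]
Step 3: x=[8.5607] v=[-3.6068]
Step 4: x=[8.1069] v=[-4.5381]
Step 5: x=[7.5815] v=[-5.2539]
Step 6: x=[7.0095] v=[-5.7201]
Step 7: x=[6.4180] v=[-5.9146]
Step 8: x=[5.8352] v=[-5.8282]
Step 9: x=[5.2887] v=[-5.4649]
Step 10: x=[4.8045] v=[-4.8420]
Step 11: x=[4.4056] v=[-3.9891]
Step 12: x=[4.1109] v=[-2.9468]
Step 13: x=[3.9345] v=[-1.7645]
Step 14: x=[3.8847] v=[-0.4984]
Step 15: x=[3.9638] v=[0.7914]
First v>=0 after going negative at step 15, time=1.5000

Answer: 1.5000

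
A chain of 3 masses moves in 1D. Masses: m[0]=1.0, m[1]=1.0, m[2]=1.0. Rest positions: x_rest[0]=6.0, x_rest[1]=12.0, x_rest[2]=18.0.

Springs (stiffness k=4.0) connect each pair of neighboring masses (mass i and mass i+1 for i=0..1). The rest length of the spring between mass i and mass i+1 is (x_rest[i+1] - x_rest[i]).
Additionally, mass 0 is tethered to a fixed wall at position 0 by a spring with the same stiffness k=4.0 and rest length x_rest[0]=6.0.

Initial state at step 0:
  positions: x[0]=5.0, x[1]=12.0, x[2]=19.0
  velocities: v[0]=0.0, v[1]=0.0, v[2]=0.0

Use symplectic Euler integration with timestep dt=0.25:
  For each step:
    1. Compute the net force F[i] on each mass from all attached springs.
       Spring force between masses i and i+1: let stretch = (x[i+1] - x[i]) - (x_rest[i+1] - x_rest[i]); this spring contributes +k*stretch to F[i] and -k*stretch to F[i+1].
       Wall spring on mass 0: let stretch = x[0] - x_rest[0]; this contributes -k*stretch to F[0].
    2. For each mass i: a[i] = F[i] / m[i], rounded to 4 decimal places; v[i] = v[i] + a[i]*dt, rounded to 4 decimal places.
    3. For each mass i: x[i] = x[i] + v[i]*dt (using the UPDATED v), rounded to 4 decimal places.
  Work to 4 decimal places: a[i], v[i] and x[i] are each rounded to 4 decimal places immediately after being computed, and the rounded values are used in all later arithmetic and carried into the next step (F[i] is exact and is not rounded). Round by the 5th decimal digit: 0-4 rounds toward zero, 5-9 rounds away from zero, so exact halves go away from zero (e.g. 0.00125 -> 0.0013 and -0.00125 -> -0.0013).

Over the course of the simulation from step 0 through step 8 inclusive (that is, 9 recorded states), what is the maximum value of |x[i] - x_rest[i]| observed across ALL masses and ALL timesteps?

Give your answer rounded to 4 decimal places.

Step 0: x=[5.0000 12.0000 19.0000] v=[0.0000 0.0000 0.0000]
Step 1: x=[5.5000 12.0000 18.7500] v=[2.0000 0.0000 -1.0000]
Step 2: x=[6.2500 12.0625 18.3125] v=[3.0000 0.2500 -1.7500]
Step 3: x=[6.8906 12.2344 17.8125] v=[2.5625 0.6875 -2.0000]
Step 4: x=[7.1445 12.4649 17.4180] v=[1.0157 0.9218 -1.5781]
Step 5: x=[6.9424 12.6035 17.2852] v=[-0.8084 0.5545 -0.5312]
Step 6: x=[6.4200 12.4973 17.4820] v=[-2.0897 -0.4249 0.7871]
Step 7: x=[5.8119 12.1179 17.9326] v=[-2.4324 -1.5175 1.8024]
Step 8: x=[5.3273 11.6157 18.4295] v=[-1.9383 -2.0088 1.9877]
Max displacement = 1.1445

Answer: 1.1445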